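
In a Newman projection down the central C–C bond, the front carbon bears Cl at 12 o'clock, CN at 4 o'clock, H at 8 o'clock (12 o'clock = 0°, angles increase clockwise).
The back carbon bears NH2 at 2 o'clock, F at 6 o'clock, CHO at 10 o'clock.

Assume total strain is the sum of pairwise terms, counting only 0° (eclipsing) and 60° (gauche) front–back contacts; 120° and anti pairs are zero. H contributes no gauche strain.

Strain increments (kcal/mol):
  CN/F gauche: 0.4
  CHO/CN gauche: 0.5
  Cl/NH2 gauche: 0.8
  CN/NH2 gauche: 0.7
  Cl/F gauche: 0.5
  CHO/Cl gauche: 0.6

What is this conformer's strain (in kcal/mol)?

This conformer (staggered): Cl(0°)/NH2(60°) gauche 0.8; Cl(0°)/CHO(300°) gauche 0.6; CN(120°)/NH2(60°) gauche 0.7; CN(120°)/F(180°) gauche 0.4 → 2.5 kcal/mol.

2.5 kcal/mol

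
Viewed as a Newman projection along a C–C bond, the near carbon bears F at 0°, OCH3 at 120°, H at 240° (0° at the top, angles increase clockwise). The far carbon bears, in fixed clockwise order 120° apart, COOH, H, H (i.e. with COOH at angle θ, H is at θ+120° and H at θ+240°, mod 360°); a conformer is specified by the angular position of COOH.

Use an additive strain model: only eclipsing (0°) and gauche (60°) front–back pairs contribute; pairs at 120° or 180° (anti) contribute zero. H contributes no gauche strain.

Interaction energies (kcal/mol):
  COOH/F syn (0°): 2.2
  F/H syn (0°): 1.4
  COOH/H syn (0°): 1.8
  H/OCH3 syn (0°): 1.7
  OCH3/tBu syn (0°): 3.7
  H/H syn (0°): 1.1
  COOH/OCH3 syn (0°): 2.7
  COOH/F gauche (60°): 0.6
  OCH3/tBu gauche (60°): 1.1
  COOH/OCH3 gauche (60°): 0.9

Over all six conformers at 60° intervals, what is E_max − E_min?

4.6 kcal/mol

COOH at 0° (eclipsed): F(0°)/COOH(0°) eclipsed 2.2; OCH3(120°)/H(120°) eclipsed 1.7; H(240°)/H(240°) eclipsed 1.1 → 5.0 kcal/mol.
COOH at 60° (staggered): F(0°)/COOH(60°) gauche 0.6; OCH3(120°)/COOH(60°) gauche 0.9 → 1.5 kcal/mol.
COOH at 120° (eclipsed): F(0°)/H(0°) eclipsed 1.4; OCH3(120°)/COOH(120°) eclipsed 2.7; H(240°)/H(240°) eclipsed 1.1 → 5.2 kcal/mol.
COOH at 180° (staggered): OCH3(120°)/COOH(180°) gauche 0.9 → 0.9 kcal/mol.
COOH at 240° (eclipsed): F(0°)/H(0°) eclipsed 1.4; OCH3(120°)/H(120°) eclipsed 1.7; H(240°)/COOH(240°) eclipsed 1.8 → 4.9 kcal/mol.
COOH at 300° (staggered): F(0°)/COOH(300°) gauche 0.6 → 0.6 kcal/mol.
Max at 120° (5.2 kcal/mol), min at 300° (0.6 kcal/mol); barrier = 4.6 kcal/mol.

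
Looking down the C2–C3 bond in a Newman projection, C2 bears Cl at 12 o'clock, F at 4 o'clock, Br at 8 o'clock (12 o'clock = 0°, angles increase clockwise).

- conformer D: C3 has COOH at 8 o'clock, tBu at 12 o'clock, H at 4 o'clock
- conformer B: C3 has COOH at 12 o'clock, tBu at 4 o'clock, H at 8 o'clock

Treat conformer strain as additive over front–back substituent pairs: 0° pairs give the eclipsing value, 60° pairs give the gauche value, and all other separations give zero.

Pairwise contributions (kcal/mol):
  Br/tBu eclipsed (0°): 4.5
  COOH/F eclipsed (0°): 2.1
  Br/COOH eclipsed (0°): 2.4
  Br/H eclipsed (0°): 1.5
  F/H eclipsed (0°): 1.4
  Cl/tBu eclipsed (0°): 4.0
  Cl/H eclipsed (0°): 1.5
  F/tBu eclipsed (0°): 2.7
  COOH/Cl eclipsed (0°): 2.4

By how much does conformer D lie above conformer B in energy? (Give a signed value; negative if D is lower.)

+1.2 kcal/mol

D (eclipsed): Cl(0°)/tBu(0°) eclipsed 4.0; F(120°)/H(120°) eclipsed 1.4; Br(240°)/COOH(240°) eclipsed 2.4 → 7.8 kcal/mol.
B (eclipsed): Cl(0°)/COOH(0°) eclipsed 2.4; F(120°)/tBu(120°) eclipsed 2.7; Br(240°)/H(240°) eclipsed 1.5 → 6.6 kcal/mol.
E(D) − E(B) = 7.8 − 6.6 = +1.2 kcal/mol.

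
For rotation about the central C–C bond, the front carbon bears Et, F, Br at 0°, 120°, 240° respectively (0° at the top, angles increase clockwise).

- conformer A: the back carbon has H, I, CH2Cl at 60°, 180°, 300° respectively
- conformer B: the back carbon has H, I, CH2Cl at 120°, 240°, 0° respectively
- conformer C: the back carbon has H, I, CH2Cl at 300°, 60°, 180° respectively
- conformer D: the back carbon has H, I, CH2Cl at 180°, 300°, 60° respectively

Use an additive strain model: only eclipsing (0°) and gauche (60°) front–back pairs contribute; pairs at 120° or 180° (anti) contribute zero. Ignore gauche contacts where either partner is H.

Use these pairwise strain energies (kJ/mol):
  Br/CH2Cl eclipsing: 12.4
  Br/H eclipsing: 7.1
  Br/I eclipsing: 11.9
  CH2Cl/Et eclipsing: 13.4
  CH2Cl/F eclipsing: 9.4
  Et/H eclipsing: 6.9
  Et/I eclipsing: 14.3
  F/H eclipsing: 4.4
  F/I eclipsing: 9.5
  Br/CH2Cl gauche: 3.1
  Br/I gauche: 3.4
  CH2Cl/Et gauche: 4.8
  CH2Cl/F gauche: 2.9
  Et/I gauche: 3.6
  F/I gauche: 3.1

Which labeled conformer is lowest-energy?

C

A (staggered): Et(0°)/CH2Cl(300°) gauche 4.8; F(120°)/I(180°) gauche 3.1; Br(240°)/I(180°) gauche 3.4; Br(240°)/CH2Cl(300°) gauche 3.1 → 14.4 kJ/mol.
B (eclipsed): Et(0°)/CH2Cl(0°) eclipsed 13.4; F(120°)/H(120°) eclipsed 4.4; Br(240°)/I(240°) eclipsed 11.9 → 29.7 kJ/mol.
C (staggered): Et(0°)/I(60°) gauche 3.6; F(120°)/I(60°) gauche 3.1; F(120°)/CH2Cl(180°) gauche 2.9; Br(240°)/CH2Cl(180°) gauche 3.1 → 12.7 kJ/mol.
D (staggered): Et(0°)/I(300°) gauche 3.6; Et(0°)/CH2Cl(60°) gauche 4.8; F(120°)/CH2Cl(60°) gauche 2.9; Br(240°)/I(300°) gauche 3.4 → 14.7 kJ/mol.
C has the lowest total (12.7 kJ/mol).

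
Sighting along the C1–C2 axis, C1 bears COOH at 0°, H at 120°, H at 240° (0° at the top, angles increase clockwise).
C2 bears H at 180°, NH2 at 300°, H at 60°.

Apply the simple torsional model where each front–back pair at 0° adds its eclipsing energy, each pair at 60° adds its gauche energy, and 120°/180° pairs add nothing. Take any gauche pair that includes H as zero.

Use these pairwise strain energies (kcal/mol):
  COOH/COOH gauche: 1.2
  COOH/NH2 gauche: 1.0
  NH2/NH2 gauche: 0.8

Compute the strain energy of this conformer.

1.0 kcal/mol

This conformer is staggered. COOH at 0° is gauche with NH2 at 300° (1.0). Total 1.0 kcal/mol.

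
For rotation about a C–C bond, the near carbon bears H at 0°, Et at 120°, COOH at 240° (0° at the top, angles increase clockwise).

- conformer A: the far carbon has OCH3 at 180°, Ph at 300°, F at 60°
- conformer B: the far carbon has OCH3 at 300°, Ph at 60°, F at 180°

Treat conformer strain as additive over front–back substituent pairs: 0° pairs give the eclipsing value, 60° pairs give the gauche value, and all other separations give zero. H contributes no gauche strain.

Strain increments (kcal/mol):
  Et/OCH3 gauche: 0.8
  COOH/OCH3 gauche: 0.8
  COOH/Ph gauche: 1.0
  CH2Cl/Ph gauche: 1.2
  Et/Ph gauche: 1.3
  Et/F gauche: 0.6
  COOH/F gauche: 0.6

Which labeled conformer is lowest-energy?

A (staggered): Et(120°)/OCH3(180°) gauche 0.8; Et(120°)/F(60°) gauche 0.6; COOH(240°)/OCH3(180°) gauche 0.8; COOH(240°)/Ph(300°) gauche 1.0 → 3.2 kcal/mol.
B (staggered): Et(120°)/Ph(60°) gauche 1.3; Et(120°)/F(180°) gauche 0.6; COOH(240°)/OCH3(300°) gauche 0.8; COOH(240°)/F(180°) gauche 0.6 → 3.3 kcal/mol.
A has the lowest total (3.2 kcal/mol).

A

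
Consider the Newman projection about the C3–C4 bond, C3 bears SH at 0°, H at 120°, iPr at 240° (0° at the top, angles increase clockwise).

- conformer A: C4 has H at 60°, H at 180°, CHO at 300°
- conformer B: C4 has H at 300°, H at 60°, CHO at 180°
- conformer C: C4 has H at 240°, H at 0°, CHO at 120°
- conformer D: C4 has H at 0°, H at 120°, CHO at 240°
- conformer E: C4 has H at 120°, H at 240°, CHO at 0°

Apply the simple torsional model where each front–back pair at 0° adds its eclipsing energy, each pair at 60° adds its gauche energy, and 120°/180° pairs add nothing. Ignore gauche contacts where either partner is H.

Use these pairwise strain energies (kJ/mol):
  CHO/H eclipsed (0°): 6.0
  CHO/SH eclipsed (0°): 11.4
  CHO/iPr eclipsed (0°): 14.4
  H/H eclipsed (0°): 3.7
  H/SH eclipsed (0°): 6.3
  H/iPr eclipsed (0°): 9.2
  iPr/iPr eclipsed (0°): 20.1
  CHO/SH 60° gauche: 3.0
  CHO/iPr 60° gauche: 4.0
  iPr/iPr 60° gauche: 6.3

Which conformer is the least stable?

A (staggered): SH–CHO gauche, iPr–CHO gauche; 3.0 + 4.0 = 7.0 kJ/mol.
B (staggered): iPr–CHO gauche; 4.0 = 4.0 kJ/mol.
C (eclipsed): SH–H eclipsed, H–CHO eclipsed, iPr–H eclipsed; 6.3 + 6.0 + 9.2 = 21.5 kJ/mol.
D (eclipsed): SH–H eclipsed, H–H eclipsed, iPr–CHO eclipsed; 6.3 + 3.7 + 14.4 = 24.4 kJ/mol.
E (eclipsed): SH–CHO eclipsed, H–H eclipsed, iPr–H eclipsed; 11.4 + 3.7 + 9.2 = 24.3 kJ/mol.
D has the highest total (24.4 kJ/mol).

D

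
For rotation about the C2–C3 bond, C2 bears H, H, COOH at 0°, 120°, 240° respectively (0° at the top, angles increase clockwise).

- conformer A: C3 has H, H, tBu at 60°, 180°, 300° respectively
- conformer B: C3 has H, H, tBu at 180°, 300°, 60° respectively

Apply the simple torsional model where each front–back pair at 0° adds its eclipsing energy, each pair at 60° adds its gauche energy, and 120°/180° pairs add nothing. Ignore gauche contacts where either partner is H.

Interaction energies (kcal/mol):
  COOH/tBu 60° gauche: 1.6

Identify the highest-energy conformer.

A

A (staggered): COOH–tBu gauche; 1.6 = 1.6 kcal/mol.
B (staggered): no non-H gauche contacts → 0.0 kcal/mol.
A has the highest total (1.6 kcal/mol).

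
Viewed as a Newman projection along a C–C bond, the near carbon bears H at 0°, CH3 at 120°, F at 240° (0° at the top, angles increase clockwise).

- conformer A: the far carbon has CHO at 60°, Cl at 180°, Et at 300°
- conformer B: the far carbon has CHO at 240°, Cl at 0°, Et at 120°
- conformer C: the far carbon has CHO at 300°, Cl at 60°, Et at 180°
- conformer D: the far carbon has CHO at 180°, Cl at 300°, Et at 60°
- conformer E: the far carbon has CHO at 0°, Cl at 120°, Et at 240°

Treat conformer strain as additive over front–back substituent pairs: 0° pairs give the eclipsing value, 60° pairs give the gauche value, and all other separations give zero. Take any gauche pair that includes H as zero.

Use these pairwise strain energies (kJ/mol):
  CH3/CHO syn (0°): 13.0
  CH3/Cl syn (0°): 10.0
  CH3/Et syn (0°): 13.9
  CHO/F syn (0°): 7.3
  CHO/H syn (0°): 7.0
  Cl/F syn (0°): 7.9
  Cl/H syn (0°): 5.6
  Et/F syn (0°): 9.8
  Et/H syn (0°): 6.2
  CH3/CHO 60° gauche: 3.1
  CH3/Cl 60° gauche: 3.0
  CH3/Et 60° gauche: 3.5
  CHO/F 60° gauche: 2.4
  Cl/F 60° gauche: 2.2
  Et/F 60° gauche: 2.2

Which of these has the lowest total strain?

A (staggered): CH3(120°)/CHO(60°) gauche 3.1; CH3(120°)/Cl(180°) gauche 3.0; F(240°)/Cl(180°) gauche 2.2; F(240°)/Et(300°) gauche 2.2 → 10.5 kJ/mol.
B (eclipsed): H(0°)/Cl(0°) eclipsed 5.6; CH3(120°)/Et(120°) eclipsed 13.9; F(240°)/CHO(240°) eclipsed 7.3 → 26.8 kJ/mol.
C (staggered): CH3(120°)/Cl(60°) gauche 3.0; CH3(120°)/Et(180°) gauche 3.5; F(240°)/CHO(300°) gauche 2.4; F(240°)/Et(180°) gauche 2.2 → 11.1 kJ/mol.
D (staggered): CH3(120°)/CHO(180°) gauche 3.1; CH3(120°)/Et(60°) gauche 3.5; F(240°)/CHO(180°) gauche 2.4; F(240°)/Cl(300°) gauche 2.2 → 11.2 kJ/mol.
E (eclipsed): H(0°)/CHO(0°) eclipsed 7.0; CH3(120°)/Cl(120°) eclipsed 10.0; F(240°)/Et(240°) eclipsed 9.8 → 26.8 kJ/mol.
A has the lowest total (10.5 kJ/mol).

A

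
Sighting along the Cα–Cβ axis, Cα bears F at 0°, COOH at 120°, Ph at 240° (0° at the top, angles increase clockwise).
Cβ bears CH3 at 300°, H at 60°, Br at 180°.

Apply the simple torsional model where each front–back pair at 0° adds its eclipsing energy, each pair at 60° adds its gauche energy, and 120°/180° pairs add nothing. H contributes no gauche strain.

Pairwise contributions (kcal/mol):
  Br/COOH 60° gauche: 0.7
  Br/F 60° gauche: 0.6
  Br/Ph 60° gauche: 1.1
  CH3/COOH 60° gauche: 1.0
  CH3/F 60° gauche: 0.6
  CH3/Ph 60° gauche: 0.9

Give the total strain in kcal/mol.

3.3 kcal/mol

This conformer is staggered. F at 0° is gauche with CH3 at 300° (0.6); COOH at 120° is gauche with Br at 180° (0.7); Ph at 240° is gauche with CH3 at 300° (0.9); Ph at 240° is gauche with Br at 180° (1.1). Total 3.3 kcal/mol.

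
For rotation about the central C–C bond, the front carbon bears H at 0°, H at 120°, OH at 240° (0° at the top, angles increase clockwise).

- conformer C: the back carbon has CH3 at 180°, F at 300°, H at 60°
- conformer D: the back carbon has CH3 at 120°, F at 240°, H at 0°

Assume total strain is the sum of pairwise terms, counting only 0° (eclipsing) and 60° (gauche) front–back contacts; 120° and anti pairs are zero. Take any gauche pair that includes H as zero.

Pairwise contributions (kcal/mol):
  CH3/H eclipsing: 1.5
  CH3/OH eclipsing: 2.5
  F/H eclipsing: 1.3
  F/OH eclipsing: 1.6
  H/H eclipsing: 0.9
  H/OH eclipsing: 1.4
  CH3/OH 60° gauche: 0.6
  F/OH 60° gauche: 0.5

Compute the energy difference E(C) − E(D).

C (staggered): OH(240°)/CH3(180°) gauche 0.6; OH(240°)/F(300°) gauche 0.5 → 1.1 kcal/mol.
D (eclipsed): H(0°)/H(0°) eclipsed 0.9; H(120°)/CH3(120°) eclipsed 1.5; OH(240°)/F(240°) eclipsed 1.6 → 4.0 kcal/mol.
E(C) − E(D) = 1.1 − 4.0 = -2.9 kcal/mol.

-2.9 kcal/mol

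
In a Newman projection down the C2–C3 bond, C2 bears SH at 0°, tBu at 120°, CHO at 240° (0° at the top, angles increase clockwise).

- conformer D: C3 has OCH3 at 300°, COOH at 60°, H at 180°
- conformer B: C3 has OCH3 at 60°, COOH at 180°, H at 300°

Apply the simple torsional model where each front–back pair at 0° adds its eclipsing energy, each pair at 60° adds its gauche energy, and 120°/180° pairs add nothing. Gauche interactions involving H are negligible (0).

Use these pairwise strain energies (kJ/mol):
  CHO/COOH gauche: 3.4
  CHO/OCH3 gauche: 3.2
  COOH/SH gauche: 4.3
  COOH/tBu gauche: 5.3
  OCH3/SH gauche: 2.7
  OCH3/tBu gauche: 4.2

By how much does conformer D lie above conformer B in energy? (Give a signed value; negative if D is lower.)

D (staggered): SH–OCH3 gauche, SH–COOH gauche, tBu–COOH gauche, CHO–OCH3 gauche; 2.7 + 4.3 + 5.3 + 3.2 = 15.5 kJ/mol.
B (staggered): SH–OCH3 gauche, tBu–OCH3 gauche, tBu–COOH gauche, CHO–COOH gauche; 2.7 + 4.2 + 5.3 + 3.4 = 15.6 kJ/mol.
E(D) − E(B) = 15.5 − 15.6 = -0.1 kJ/mol.

-0.1 kJ/mol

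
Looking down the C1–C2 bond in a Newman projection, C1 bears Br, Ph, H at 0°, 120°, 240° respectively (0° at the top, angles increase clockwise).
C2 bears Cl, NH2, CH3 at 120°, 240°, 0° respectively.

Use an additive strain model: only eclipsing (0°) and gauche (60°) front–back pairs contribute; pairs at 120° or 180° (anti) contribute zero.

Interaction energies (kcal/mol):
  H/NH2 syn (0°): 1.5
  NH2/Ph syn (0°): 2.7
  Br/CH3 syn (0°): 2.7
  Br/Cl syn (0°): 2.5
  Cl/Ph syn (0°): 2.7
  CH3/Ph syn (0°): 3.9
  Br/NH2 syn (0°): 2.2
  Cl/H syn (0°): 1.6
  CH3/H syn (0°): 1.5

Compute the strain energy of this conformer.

6.9 kcal/mol

This conformer (eclipsed): Br–CH3 eclipsed, Ph–Cl eclipsed, H–NH2 eclipsed; 2.7 + 2.7 + 1.5 = 6.9 kcal/mol.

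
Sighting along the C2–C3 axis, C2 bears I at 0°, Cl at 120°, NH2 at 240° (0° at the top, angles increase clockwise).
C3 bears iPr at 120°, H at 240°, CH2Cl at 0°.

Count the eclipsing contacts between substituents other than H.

2

Non-H eclipsing pairs: I(0°)/CH2Cl(0°); Cl(120°)/iPr(120°) — 2 interactions.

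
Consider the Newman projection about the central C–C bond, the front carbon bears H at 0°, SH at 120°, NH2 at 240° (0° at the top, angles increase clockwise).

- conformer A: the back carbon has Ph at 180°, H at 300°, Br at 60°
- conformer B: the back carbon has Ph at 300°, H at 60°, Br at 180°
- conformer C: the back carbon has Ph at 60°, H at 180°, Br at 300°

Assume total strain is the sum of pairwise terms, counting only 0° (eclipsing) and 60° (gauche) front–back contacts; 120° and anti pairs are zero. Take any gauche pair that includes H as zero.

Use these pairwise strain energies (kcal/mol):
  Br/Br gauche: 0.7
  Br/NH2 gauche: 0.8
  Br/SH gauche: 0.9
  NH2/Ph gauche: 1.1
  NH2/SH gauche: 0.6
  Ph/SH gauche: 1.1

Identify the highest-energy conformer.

A is staggered. SH at 120° is gauche with Ph at 180° (1.1); SH at 120° is gauche with Br at 60° (0.9); NH2 at 240° is gauche with Ph at 180° (1.1). Total 3.1 kcal/mol.
B is staggered. SH at 120° is gauche with Br at 180° (0.9); NH2 at 240° is gauche with Ph at 300° (1.1); NH2 at 240° is gauche with Br at 180° (0.8). Total 2.8 kcal/mol.
C is staggered. SH at 120° is gauche with Ph at 60° (1.1); NH2 at 240° is gauche with Br at 300° (0.8). Total 1.9 kcal/mol.
A has the highest total (3.1 kcal/mol).

A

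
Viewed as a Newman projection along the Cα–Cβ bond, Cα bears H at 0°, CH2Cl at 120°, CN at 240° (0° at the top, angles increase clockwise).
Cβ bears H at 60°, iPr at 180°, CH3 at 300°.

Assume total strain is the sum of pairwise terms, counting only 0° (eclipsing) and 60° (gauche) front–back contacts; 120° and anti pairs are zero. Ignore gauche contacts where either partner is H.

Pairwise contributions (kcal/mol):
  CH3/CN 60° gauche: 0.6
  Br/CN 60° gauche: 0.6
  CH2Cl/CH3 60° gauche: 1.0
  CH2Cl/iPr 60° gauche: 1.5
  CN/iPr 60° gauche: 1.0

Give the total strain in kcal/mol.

3.1 kcal/mol

This conformer is staggered. CH2Cl at 120° is gauche with iPr at 180° (1.5); CN at 240° is gauche with iPr at 180° (1.0); CN at 240° is gauche with CH3 at 300° (0.6). Total 3.1 kcal/mol.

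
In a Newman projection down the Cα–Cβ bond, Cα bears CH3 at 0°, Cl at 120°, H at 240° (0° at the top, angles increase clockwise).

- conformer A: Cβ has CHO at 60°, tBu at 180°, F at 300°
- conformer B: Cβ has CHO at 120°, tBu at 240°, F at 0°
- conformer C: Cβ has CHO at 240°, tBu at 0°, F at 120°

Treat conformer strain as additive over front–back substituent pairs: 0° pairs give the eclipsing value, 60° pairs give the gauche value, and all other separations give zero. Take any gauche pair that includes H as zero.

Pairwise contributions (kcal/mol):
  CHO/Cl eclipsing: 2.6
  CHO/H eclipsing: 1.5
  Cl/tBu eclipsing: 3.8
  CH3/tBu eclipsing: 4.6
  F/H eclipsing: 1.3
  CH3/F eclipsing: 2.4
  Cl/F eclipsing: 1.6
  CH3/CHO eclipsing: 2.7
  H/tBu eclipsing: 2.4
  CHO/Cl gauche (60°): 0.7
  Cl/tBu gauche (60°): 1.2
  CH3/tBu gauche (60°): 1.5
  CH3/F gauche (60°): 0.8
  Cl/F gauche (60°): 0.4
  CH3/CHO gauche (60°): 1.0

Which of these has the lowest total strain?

A

A (staggered): CH3(0°)/CHO(60°) gauche 1.0; CH3(0°)/F(300°) gauche 0.8; Cl(120°)/CHO(60°) gauche 0.7; Cl(120°)/tBu(180°) gauche 1.2 → 3.7 kcal/mol.
B (eclipsed): CH3(0°)/F(0°) eclipsed 2.4; Cl(120°)/CHO(120°) eclipsed 2.6; H(240°)/tBu(240°) eclipsed 2.4 → 7.4 kcal/mol.
C (eclipsed): CH3(0°)/tBu(0°) eclipsed 4.6; Cl(120°)/F(120°) eclipsed 1.6; H(240°)/CHO(240°) eclipsed 1.5 → 7.7 kcal/mol.
A has the lowest total (3.7 kcal/mol).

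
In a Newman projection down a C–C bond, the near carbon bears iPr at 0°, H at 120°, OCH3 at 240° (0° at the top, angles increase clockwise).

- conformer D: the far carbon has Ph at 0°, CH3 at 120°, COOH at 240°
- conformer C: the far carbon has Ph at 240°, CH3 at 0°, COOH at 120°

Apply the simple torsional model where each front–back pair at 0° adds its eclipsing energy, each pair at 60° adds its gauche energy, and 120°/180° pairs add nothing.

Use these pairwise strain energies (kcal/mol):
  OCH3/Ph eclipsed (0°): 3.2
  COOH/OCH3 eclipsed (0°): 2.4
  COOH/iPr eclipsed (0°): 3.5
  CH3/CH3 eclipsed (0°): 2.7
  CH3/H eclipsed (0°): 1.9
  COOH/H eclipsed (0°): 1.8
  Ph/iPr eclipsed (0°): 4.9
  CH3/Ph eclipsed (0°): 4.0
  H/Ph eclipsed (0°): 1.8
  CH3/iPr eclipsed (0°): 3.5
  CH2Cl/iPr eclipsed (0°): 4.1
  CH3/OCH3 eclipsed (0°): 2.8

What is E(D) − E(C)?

D is eclipsed. iPr at 0° is eclipsed with Ph at 0° (4.9); H at 120° is eclipsed with CH3 at 120° (1.9); OCH3 at 240° is eclipsed with COOH at 240° (2.4). Total 9.2 kcal/mol.
C is eclipsed. iPr at 0° is eclipsed with CH3 at 0° (3.5); H at 120° is eclipsed with COOH at 120° (1.8); OCH3 at 240° is eclipsed with Ph at 240° (3.2). Total 8.5 kcal/mol.
E(D) − E(C) = 9.2 − 8.5 = +0.7 kcal/mol.

+0.7 kcal/mol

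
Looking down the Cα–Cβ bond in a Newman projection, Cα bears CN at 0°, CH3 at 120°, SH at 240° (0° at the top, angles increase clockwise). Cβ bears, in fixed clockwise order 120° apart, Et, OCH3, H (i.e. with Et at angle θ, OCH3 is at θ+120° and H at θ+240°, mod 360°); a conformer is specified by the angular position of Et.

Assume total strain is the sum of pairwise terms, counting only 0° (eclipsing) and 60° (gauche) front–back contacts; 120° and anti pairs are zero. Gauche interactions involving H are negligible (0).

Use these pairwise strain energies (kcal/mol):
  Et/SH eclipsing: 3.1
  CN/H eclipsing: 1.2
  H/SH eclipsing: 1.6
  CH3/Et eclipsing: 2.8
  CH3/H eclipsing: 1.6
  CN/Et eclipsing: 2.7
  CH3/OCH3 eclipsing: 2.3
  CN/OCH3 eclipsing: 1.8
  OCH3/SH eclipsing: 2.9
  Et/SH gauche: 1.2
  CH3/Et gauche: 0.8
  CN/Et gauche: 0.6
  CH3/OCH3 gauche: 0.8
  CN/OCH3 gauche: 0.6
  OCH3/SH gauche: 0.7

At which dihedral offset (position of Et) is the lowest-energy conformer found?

60°

Et at 0° (eclipsed): CN(0°)/Et(0°) eclipsed 2.7; CH3(120°)/OCH3(120°) eclipsed 2.3; SH(240°)/H(240°) eclipsed 1.6 → 6.6 kcal/mol.
Et at 60° (staggered): CN(0°)/Et(60°) gauche 0.6; CH3(120°)/Et(60°) gauche 0.8; CH3(120°)/OCH3(180°) gauche 0.8; SH(240°)/OCH3(180°) gauche 0.7 → 2.9 kcal/mol.
Et at 120° (eclipsed): CN(0°)/H(0°) eclipsed 1.2; CH3(120°)/Et(120°) eclipsed 2.8; SH(240°)/OCH3(240°) eclipsed 2.9 → 6.9 kcal/mol.
Et at 180° (staggered): CN(0°)/OCH3(300°) gauche 0.6; CH3(120°)/Et(180°) gauche 0.8; SH(240°)/Et(180°) gauche 1.2; SH(240°)/OCH3(300°) gauche 0.7 → 3.3 kcal/mol.
Et at 240° (eclipsed): CN(0°)/OCH3(0°) eclipsed 1.8; CH3(120°)/H(120°) eclipsed 1.6; SH(240°)/Et(240°) eclipsed 3.1 → 6.5 kcal/mol.
Et at 300° (staggered): CN(0°)/Et(300°) gauche 0.6; CN(0°)/OCH3(60°) gauche 0.6; CH3(120°)/OCH3(60°) gauche 0.8; SH(240°)/Et(300°) gauche 1.2 → 3.2 kcal/mol.
The minimum (2.9 kcal/mol) occurs with Et at 60°.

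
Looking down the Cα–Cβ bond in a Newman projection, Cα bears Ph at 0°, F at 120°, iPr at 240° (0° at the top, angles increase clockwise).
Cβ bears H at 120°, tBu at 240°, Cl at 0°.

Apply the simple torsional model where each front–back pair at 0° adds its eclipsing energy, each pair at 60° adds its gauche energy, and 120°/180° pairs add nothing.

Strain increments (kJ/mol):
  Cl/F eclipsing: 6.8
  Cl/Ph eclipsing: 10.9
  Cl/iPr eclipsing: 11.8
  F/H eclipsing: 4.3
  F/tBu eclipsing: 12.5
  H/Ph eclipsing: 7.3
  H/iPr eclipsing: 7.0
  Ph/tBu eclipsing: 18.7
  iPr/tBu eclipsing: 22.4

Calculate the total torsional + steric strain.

37.6 kJ/mol

This conformer (eclipsed): Ph(0°)/Cl(0°) eclipsed 10.9; F(120°)/H(120°) eclipsed 4.3; iPr(240°)/tBu(240°) eclipsed 22.4 → 37.6 kJ/mol.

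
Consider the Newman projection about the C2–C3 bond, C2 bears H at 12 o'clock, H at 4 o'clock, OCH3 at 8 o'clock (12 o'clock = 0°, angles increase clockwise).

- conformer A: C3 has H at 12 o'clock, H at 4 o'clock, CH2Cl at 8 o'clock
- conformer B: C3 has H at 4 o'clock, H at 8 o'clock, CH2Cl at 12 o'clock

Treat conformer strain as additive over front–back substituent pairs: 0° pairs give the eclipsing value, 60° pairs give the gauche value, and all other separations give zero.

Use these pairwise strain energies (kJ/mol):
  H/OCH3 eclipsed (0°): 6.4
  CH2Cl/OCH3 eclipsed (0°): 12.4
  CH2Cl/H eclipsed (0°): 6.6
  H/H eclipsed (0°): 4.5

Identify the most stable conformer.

B

A (eclipsed): H(0°)/H(0°) eclipsed 4.5; H(120°)/H(120°) eclipsed 4.5; OCH3(240°)/CH2Cl(240°) eclipsed 12.4 → 21.4 kJ/mol.
B (eclipsed): H(0°)/CH2Cl(0°) eclipsed 6.6; H(120°)/H(120°) eclipsed 4.5; OCH3(240°)/H(240°) eclipsed 6.4 → 17.5 kJ/mol.
B has the lowest total (17.5 kJ/mol).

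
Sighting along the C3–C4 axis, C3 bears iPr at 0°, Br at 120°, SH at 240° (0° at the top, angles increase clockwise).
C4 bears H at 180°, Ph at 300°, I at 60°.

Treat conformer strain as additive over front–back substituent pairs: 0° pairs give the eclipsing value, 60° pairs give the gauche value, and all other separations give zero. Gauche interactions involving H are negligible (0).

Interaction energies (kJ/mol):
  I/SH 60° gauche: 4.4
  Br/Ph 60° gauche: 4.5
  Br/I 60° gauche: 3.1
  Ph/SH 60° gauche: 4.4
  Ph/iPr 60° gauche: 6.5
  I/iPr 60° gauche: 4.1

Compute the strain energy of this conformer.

18.1 kJ/mol

This conformer (staggered): iPr(0°)/Ph(300°) gauche 6.5; iPr(0°)/I(60°) gauche 4.1; Br(120°)/I(60°) gauche 3.1; SH(240°)/Ph(300°) gauche 4.4 → 18.1 kJ/mol.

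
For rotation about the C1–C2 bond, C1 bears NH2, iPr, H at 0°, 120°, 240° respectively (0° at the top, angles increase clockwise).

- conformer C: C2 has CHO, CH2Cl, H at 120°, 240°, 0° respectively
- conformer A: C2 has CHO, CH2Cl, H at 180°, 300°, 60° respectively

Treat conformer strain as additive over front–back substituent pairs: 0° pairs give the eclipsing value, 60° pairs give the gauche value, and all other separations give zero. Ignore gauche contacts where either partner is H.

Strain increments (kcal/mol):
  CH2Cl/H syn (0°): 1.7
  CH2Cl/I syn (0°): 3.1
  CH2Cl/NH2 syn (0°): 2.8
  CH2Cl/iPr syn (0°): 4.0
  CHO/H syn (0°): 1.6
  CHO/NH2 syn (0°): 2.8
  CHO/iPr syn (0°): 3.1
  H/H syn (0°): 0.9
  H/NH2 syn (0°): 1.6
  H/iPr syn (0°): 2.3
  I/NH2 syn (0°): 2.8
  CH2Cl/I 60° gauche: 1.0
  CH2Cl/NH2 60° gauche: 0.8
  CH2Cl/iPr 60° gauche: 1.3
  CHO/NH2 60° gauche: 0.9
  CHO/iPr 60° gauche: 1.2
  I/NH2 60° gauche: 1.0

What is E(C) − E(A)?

+4.4 kcal/mol

C (eclipsed): NH2(0°)/H(0°) eclipsed 1.6; iPr(120°)/CHO(120°) eclipsed 3.1; H(240°)/CH2Cl(240°) eclipsed 1.7 → 6.4 kcal/mol.
A (staggered): NH2(0°)/CH2Cl(300°) gauche 0.8; iPr(120°)/CHO(180°) gauche 1.2 → 2.0 kcal/mol.
E(C) − E(A) = 6.4 − 2.0 = +4.4 kcal/mol.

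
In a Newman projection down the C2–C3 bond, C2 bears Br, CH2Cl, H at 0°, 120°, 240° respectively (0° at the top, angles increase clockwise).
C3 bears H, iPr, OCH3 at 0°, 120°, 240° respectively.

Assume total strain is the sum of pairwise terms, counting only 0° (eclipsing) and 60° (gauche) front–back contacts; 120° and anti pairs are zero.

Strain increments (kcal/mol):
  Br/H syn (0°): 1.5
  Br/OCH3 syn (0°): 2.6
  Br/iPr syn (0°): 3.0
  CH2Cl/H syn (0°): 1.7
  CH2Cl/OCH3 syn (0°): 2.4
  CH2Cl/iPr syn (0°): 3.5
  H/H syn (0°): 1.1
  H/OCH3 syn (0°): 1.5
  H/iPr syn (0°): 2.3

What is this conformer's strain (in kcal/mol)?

This conformer (eclipsed): Br–H eclipsed, CH2Cl–iPr eclipsed, H–OCH3 eclipsed; 1.5 + 3.5 + 1.5 = 6.5 kcal/mol.

6.5 kcal/mol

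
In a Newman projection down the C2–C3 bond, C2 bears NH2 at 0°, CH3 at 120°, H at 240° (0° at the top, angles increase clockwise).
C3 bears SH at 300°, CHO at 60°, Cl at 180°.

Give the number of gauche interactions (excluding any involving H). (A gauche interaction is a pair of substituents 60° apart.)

Non-H gauche pairs: NH2(0°)/SH(300°); NH2(0°)/CHO(60°); CH3(120°)/CHO(60°); CH3(120°)/Cl(180°) — 4 interactions.

4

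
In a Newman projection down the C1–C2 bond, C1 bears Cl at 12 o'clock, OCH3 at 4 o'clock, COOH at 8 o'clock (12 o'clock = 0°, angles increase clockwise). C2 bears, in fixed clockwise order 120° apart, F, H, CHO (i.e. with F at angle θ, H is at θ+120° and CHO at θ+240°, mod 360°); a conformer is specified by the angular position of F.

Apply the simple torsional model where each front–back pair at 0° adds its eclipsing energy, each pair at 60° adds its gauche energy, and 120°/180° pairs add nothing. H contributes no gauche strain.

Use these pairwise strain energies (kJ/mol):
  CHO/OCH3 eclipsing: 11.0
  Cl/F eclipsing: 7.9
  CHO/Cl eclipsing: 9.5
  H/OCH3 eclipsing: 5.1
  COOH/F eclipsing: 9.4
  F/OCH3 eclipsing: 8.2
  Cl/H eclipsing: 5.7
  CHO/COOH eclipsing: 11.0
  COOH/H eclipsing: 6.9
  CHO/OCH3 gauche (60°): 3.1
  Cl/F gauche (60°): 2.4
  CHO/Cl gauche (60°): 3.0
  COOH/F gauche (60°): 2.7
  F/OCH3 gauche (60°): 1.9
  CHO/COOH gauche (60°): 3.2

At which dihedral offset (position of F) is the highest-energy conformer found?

F at 0° (eclipsed): Cl–F eclipsed, OCH3–H eclipsed, COOH–CHO eclipsed; 7.9 + 5.1 + 11.0 = 24.0 kJ/mol.
F at 60° (staggered): Cl–F gauche, Cl–CHO gauche, OCH3–F gauche, COOH–CHO gauche; 2.4 + 3.0 + 1.9 + 3.2 = 10.5 kJ/mol.
F at 120° (eclipsed): Cl–CHO eclipsed, OCH3–F eclipsed, COOH–H eclipsed; 9.5 + 8.2 + 6.9 = 24.6 kJ/mol.
F at 180° (staggered): Cl–CHO gauche, OCH3–F gauche, OCH3–CHO gauche, COOH–F gauche; 3.0 + 1.9 + 3.1 + 2.7 = 10.7 kJ/mol.
F at 240° (eclipsed): Cl–H eclipsed, OCH3–CHO eclipsed, COOH–F eclipsed; 5.7 + 11.0 + 9.4 = 26.1 kJ/mol.
F at 300° (staggered): Cl–F gauche, OCH3–CHO gauche, COOH–F gauche, COOH–CHO gauche; 2.4 + 3.1 + 2.7 + 3.2 = 11.4 kJ/mol.
The maximum (26.1 kJ/mol) occurs with F at 240°.

240°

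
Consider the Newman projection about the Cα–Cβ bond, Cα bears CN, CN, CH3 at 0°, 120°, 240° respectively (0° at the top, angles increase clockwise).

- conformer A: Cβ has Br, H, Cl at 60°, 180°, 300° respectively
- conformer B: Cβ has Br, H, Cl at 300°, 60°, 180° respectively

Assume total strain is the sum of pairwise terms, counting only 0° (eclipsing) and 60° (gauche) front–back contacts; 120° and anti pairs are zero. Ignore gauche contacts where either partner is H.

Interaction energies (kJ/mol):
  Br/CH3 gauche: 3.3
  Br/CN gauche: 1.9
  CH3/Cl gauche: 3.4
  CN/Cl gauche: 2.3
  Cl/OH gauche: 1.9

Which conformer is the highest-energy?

A (staggered): CN(0°)/Br(60°) gauche 1.9; CN(0°)/Cl(300°) gauche 2.3; CN(120°)/Br(60°) gauche 1.9; CH3(240°)/Cl(300°) gauche 3.4 → 9.5 kJ/mol.
B (staggered): CN(0°)/Br(300°) gauche 1.9; CN(120°)/Cl(180°) gauche 2.3; CH3(240°)/Br(300°) gauche 3.3; CH3(240°)/Cl(180°) gauche 3.4 → 10.9 kJ/mol.
B has the highest total (10.9 kJ/mol).

B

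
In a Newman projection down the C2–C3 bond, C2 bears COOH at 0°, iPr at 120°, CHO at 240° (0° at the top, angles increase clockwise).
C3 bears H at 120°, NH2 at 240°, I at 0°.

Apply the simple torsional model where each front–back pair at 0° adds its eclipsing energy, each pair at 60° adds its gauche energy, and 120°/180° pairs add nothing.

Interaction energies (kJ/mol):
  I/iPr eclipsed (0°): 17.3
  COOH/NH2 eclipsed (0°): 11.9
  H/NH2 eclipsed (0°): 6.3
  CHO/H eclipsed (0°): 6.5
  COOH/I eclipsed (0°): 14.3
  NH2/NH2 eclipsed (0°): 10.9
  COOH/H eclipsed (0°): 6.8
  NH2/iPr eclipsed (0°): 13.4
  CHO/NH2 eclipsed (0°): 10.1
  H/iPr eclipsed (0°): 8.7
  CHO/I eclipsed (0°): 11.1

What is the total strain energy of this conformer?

33.1 kJ/mol

This conformer (eclipsed): COOH(0°)/I(0°) eclipsed 14.3; iPr(120°)/H(120°) eclipsed 8.7; CHO(240°)/NH2(240°) eclipsed 10.1 → 33.1 kJ/mol.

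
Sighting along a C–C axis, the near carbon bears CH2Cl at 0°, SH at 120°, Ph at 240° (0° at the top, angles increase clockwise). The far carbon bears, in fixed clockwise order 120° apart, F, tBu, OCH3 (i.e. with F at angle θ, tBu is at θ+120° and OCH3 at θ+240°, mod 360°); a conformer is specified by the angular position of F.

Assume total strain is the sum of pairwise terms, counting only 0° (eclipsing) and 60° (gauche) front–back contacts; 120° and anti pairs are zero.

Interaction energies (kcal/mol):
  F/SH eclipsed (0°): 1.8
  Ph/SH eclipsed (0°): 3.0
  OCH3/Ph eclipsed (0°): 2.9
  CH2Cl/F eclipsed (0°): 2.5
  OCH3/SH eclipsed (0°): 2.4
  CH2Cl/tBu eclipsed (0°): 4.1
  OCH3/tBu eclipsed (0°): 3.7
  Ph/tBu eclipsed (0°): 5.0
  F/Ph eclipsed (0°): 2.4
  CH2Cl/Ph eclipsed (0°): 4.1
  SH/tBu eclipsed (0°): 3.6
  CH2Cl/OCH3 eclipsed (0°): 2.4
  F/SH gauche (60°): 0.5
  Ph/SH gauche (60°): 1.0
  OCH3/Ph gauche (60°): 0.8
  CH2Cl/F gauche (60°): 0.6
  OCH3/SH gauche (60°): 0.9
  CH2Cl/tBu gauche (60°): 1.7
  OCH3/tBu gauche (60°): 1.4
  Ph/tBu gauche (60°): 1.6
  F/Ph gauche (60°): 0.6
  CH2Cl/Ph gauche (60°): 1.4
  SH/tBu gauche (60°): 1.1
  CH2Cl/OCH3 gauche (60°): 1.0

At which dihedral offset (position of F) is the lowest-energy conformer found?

60°

F at 0° (eclipsed): CH2Cl–F eclipsed, SH–tBu eclipsed, Ph–OCH3 eclipsed; 2.5 + 3.6 + 2.9 = 9.0 kcal/mol.
F at 60° (staggered): CH2Cl–F gauche, CH2Cl–OCH3 gauche, SH–F gauche, SH–tBu gauche, Ph–tBu gauche, Ph–OCH3 gauche; 0.6 + 1.0 + 0.5 + 1.1 + 1.6 + 0.8 = 5.6 kcal/mol.
F at 120° (eclipsed): CH2Cl–OCH3 eclipsed, SH–F eclipsed, Ph–tBu eclipsed; 2.4 + 1.8 + 5.0 = 9.2 kcal/mol.
F at 180° (staggered): CH2Cl–tBu gauche, CH2Cl–OCH3 gauche, SH–F gauche, SH–OCH3 gauche, Ph–F gauche, Ph–tBu gauche; 1.7 + 1.0 + 0.5 + 0.9 + 0.6 + 1.6 = 6.3 kcal/mol.
F at 240° (eclipsed): CH2Cl–tBu eclipsed, SH–OCH3 eclipsed, Ph–F eclipsed; 4.1 + 2.4 + 2.4 = 8.9 kcal/mol.
F at 300° (staggered): CH2Cl–F gauche, CH2Cl–tBu gauche, SH–tBu gauche, SH–OCH3 gauche, Ph–F gauche, Ph–OCH3 gauche; 0.6 + 1.7 + 1.1 + 0.9 + 0.6 + 0.8 = 5.7 kcal/mol.
The minimum (5.6 kcal/mol) occurs with F at 60°.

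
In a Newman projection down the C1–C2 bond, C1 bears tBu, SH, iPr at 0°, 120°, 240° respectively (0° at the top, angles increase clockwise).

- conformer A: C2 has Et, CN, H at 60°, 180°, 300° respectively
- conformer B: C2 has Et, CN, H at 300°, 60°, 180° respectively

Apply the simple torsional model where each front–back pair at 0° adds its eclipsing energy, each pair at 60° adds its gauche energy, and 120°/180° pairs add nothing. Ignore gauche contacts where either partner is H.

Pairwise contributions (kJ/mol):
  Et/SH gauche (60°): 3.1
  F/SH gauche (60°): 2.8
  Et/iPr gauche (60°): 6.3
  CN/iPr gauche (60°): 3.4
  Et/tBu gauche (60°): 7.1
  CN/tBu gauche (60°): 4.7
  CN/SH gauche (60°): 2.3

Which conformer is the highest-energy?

A is staggered. tBu at 0° is gauche with Et at 60° (7.1); SH at 120° is gauche with Et at 60° (3.1); SH at 120° is gauche with CN at 180° (2.3); iPr at 240° is gauche with CN at 180° (3.4). Total 15.9 kJ/mol.
B is staggered. tBu at 0° is gauche with Et at 300° (7.1); tBu at 0° is gauche with CN at 60° (4.7); SH at 120° is gauche with CN at 60° (2.3); iPr at 240° is gauche with Et at 300° (6.3). Total 20.4 kJ/mol.
B has the highest total (20.4 kJ/mol).

B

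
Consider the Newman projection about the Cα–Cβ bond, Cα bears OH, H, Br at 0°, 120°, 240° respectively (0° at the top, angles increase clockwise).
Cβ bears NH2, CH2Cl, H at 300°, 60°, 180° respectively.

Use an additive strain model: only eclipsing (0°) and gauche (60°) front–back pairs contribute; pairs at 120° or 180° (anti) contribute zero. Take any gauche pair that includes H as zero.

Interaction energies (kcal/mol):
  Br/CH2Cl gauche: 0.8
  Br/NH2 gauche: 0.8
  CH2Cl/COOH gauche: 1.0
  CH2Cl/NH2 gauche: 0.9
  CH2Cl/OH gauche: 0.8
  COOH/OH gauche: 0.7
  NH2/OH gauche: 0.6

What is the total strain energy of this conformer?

2.2 kcal/mol

This conformer (staggered): OH(0°)/NH2(300°) gauche 0.6; OH(0°)/CH2Cl(60°) gauche 0.8; Br(240°)/NH2(300°) gauche 0.8 → 2.2 kcal/mol.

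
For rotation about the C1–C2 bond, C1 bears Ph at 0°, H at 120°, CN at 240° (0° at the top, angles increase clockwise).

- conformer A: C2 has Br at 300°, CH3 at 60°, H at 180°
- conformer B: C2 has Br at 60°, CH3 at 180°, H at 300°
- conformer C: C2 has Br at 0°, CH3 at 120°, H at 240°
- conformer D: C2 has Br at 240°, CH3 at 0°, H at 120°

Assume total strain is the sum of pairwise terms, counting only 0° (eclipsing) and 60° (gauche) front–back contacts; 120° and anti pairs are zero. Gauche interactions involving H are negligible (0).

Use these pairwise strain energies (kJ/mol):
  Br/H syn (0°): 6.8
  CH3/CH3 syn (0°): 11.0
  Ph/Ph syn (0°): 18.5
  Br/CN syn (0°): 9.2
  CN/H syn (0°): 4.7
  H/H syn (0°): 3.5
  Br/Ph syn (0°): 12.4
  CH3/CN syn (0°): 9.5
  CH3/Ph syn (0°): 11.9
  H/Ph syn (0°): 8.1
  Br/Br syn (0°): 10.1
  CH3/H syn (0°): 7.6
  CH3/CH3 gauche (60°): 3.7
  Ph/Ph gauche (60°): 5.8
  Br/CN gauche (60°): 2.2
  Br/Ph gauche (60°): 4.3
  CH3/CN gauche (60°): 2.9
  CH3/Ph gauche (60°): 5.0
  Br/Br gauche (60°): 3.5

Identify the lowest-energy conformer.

A (staggered): Ph(0°)/Br(300°) gauche 4.3; Ph(0°)/CH3(60°) gauche 5.0; CN(240°)/Br(300°) gauche 2.2 → 11.5 kJ/mol.
B (staggered): Ph(0°)/Br(60°) gauche 4.3; CN(240°)/CH3(180°) gauche 2.9 → 7.2 kJ/mol.
C (eclipsed): Ph(0°)/Br(0°) eclipsed 12.4; H(120°)/CH3(120°) eclipsed 7.6; CN(240°)/H(240°) eclipsed 4.7 → 24.7 kJ/mol.
D (eclipsed): Ph(0°)/CH3(0°) eclipsed 11.9; H(120°)/H(120°) eclipsed 3.5; CN(240°)/Br(240°) eclipsed 9.2 → 24.6 kJ/mol.
B has the lowest total (7.2 kJ/mol).

B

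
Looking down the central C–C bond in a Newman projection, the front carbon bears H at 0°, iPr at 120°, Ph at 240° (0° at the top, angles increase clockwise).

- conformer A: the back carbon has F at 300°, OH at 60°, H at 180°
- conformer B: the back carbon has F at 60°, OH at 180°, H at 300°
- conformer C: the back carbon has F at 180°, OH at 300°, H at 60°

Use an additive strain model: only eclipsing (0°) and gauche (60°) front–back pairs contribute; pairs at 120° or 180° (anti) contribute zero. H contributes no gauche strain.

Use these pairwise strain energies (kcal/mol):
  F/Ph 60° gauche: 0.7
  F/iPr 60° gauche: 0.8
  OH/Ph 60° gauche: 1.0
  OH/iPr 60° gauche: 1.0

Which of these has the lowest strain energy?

A is staggered. iPr at 120° is gauche with OH at 60° (1.0); Ph at 240° is gauche with F at 300° (0.7). Total 1.7 kcal/mol.
B is staggered. iPr at 120° is gauche with F at 60° (0.8); iPr at 120° is gauche with OH at 180° (1.0); Ph at 240° is gauche with OH at 180° (1.0). Total 2.8 kcal/mol.
C is staggered. iPr at 120° is gauche with F at 180° (0.8); Ph at 240° is gauche with F at 180° (0.7); Ph at 240° is gauche with OH at 300° (1.0). Total 2.5 kcal/mol.
A has the lowest total (1.7 kcal/mol).

A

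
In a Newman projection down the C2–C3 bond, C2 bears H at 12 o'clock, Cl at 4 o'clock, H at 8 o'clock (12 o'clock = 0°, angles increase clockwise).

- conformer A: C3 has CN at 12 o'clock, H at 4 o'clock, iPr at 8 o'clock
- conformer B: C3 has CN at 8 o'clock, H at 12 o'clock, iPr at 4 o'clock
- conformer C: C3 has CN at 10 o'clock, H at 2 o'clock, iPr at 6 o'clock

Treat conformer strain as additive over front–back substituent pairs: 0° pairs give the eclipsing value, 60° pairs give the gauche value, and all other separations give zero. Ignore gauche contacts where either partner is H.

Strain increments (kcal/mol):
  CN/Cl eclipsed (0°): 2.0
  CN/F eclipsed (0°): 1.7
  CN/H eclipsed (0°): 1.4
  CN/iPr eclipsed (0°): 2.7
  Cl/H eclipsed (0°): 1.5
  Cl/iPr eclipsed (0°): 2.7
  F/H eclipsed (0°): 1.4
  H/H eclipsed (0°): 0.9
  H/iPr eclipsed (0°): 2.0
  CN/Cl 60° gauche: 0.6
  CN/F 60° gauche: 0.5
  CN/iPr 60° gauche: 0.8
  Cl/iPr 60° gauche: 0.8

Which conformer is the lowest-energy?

A (eclipsed): H(0°)/CN(0°) eclipsed 1.4; Cl(120°)/H(120°) eclipsed 1.5; H(240°)/iPr(240°) eclipsed 2.0 → 4.9 kcal/mol.
B (eclipsed): H(0°)/H(0°) eclipsed 0.9; Cl(120°)/iPr(120°) eclipsed 2.7; H(240°)/CN(240°) eclipsed 1.4 → 5.0 kcal/mol.
C (staggered): Cl(120°)/iPr(180°) gauche 0.8 → 0.8 kcal/mol.
C has the lowest total (0.8 kcal/mol).

C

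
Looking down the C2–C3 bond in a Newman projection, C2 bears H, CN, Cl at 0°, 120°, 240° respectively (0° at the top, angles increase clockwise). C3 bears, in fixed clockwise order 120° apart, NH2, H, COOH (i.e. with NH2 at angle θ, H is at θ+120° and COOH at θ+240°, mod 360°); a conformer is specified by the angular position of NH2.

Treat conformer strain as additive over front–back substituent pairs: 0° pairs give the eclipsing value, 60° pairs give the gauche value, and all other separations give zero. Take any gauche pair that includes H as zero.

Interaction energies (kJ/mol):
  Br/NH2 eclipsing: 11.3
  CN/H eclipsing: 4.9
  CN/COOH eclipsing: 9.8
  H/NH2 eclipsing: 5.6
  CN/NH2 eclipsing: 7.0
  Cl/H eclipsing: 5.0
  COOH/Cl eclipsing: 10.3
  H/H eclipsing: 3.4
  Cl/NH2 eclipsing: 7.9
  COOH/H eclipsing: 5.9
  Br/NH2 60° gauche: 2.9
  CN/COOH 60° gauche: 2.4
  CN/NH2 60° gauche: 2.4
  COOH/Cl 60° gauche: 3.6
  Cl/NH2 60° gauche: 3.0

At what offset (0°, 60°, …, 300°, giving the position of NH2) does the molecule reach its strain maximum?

NH2 at 0° (eclipsed): H(0°)/NH2(0°) eclipsed 5.6; CN(120°)/H(120°) eclipsed 4.9; Cl(240°)/COOH(240°) eclipsed 10.3 → 20.8 kJ/mol.
NH2 at 60° (staggered): CN(120°)/NH2(60°) gauche 2.4; Cl(240°)/COOH(300°) gauche 3.6 → 6.0 kJ/mol.
NH2 at 120° (eclipsed): H(0°)/COOH(0°) eclipsed 5.9; CN(120°)/NH2(120°) eclipsed 7.0; Cl(240°)/H(240°) eclipsed 5.0 → 17.9 kJ/mol.
NH2 at 180° (staggered): CN(120°)/NH2(180°) gauche 2.4; CN(120°)/COOH(60°) gauche 2.4; Cl(240°)/NH2(180°) gauche 3.0 → 7.8 kJ/mol.
NH2 at 240° (eclipsed): H(0°)/H(0°) eclipsed 3.4; CN(120°)/COOH(120°) eclipsed 9.8; Cl(240°)/NH2(240°) eclipsed 7.9 → 21.1 kJ/mol.
NH2 at 300° (staggered): CN(120°)/COOH(180°) gauche 2.4; Cl(240°)/NH2(300°) gauche 3.0; Cl(240°)/COOH(180°) gauche 3.6 → 9.0 kJ/mol.
The maximum (21.1 kJ/mol) occurs with NH2 at 240°.

240°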